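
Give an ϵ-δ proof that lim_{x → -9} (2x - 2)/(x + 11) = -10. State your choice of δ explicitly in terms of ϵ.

Let ϵ > 0. We want δ > 0 with 0 < |x + 9| < δ ⇒ |(2x - 2)/(x + 11) + 10| < ϵ.
Combining over a common denominator, (2x - 2)/(x + 11) + 10 = [(2x - 2)·2 − (-20)·(x + 11)] / [2·(x + 11)] = 24(x + 9) / (2(x + 11)).
So |(2x - 2)/(x + 11) + 10| = 24|x + 9| / (2·|x + 11|).
Restrict δ ≤ 1. Then |x + 9| < 1 gives |x + 11| = |(x + 9) + 2| ≥ 2 − 1 = 1.
Hence |(2x - 2)/(x + 11) + 10| < 24|x + 9|/(2·1) = 12|x + 9|, which is < ϵ once |x + 9| < (1/12)ϵ.
Take δ = min(1, (1/12)ϵ). Then 0 < |x + 9| < δ forces both bounds, so |(2x - 2)/(x + 11) + 10| < ϵ.

δ = min(1, (1/12)ϵ)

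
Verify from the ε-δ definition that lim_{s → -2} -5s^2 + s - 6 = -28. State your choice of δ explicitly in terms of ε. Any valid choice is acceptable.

δ = min(2, ε/31)

Let ε > 0 be given. We want δ > 0 such that 0 < |s + 2| < δ implies |(-5s^2 + s - 6) + 28| < ε.
(-5s^2 + s - 6) + 28 = -5s^2 + s + 22 = (s + 2)(-5s + 11).
So |(-5s^2 + s - 6) + 28| = |s + 2|·|-5s + 11|.
Require δ ≤ 2. Then |s + 2| < 2 gives |s| < 4, and by the triangle inequality |-5s + 11| ≤ 5·4 + 11 = 31.
Hence |(-5s^2 + s - 6) + 28| ≤ 31|s + 2| < ε provided |s + 2| < ε/31.
Take δ = min(2, ε/31). Then 0 < |s + 2| < δ gives both |s + 2| < 2 and |s + 2| < ε/31, so |(-5s^2 + s - 6) + 28| < ε.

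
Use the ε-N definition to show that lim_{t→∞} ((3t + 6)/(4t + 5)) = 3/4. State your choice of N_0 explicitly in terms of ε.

N_0 = (9/16)/ε

Let ε > 0. We seek N_0 > 0 such that t > N_0 implies |(3t + 6)/(4t + 5) − (3/4)| < ε.
(3t + 6)/(4t + 5) − (3/4) = (4(3t + 6) − 3(4t + 5)) / (4(4t + 5)) = 9/(4(4t + 5)).
For t > 0 we have 4t + 5 > 4t, so |(3t + 6)/(4t + 5) − (3/4)| = 9/(4(4t + 5)) < 9/(4·4t) = (9/16)/t.
Thus |(3t + 6)/(4t + 5) − (3/4)| < ε whenever t > (9/16)/ε.
Take N_0 = (9/16)/ε. If t > N_0 then |(3t + 6)/(4t + 5) − (3/4)| < (9/16)/t < ε.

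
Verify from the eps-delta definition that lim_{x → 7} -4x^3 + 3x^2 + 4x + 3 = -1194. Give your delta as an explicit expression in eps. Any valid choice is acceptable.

delta = min(2, eps/720)

Let eps > 0 be given. We want delta > 0 such that 0 < |x − 7| < delta implies |(-4x^3 + 3x^2 + 4x + 3) + 1194| < eps.
(-4x^3 + 3x^2 + 4x + 3) + 1194 = -4x^3 + 3x^2 + 4x + 1197 = (x − 7)(-4x^2 - 25x - 171).
So |(-4x^3 + 3x^2 + 4x + 3) + 1194| = |x − 7|·|-4x^2 - 25x - 171|.
Require delta ≤ 2. Then |x − 7| < 2 gives |x| < 9, and by the triangle inequality |-4x^2 - 25x - 171| ≤ 4·9^2 + 25·9 + 171 = 720.
Hence |(-4x^3 + 3x^2 + 4x + 3) + 1194| ≤ 720|x − 7| < eps provided |x − 7| < eps/720.
Take delta = min(2, eps/720). Then 0 < |x − 7| < delta gives both |x − 7| < 2 and |x − 7| < eps/720, so |(-4x^3 + 3x^2 + 4x + 3) + 1194| < eps.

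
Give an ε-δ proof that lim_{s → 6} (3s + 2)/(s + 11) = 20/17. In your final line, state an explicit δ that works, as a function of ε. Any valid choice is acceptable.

δ = min(17/2, (289/62)ε)

Fix ε > 0. We want δ > 0 with 0 < |s − 6| < δ ⇒ |(3s + 2)/(s + 11) − (20/17)| < ε.
Combining over a common denominator, (3s + 2)/(s + 11) − (20/17) = [(3s + 2)·17 − 20·(s + 11)] / [17·(s + 11)] = 31(s − 6) / (17(s + 11)).
So |(3s + 2)/(s + 11) − (20/17)| = 31|s − 6| / (17·|s + 11|).
Restrict δ ≤ 17/2. Then |s − 6| < 17/2 gives |s + 11| = |(s − 6) + 17| ≥ 17 − 17/2 = 17/2.
Hence |(3s + 2)/(s + 11) − (20/17)| < 31|s − 6|/(17·(17/2)) = (62/289)|s − 6|, which is < ε once |s − 6| < (289/62)ε.
Take δ = min(17/2, (289/62)ε). Then 0 < |s − 6| < δ forces both bounds, so |(3s + 2)/(s + 11) − (20/17)| < ε.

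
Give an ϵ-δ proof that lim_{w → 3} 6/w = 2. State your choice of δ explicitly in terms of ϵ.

δ = min(3/2, (3/4)ϵ)

Let ϵ > 0. We seek δ > 0 such that 0 < |w − 3| < δ implies |6/w − 2| < ϵ.
|6/w − 2| = 6·|3 − w|/(3·|w|) = 6|w − 3|/(3|w|).
Restrict δ ≤ 3/2. Then |w − 3| < 3/2 gives |w| > 3/2, so 3|w| > 9/2.
Then |6/w − 2| < 6|w − 3|/(9/2), which is < ϵ when |w − 3| < (3/4)ϵ.
Take δ = min(3/2, (3/4)ϵ). Then 0 < |w − 3| < δ gives both |w − 3| < 3/2 and |w − 3| < (3/4)ϵ, so |6/w − 2| < ϵ.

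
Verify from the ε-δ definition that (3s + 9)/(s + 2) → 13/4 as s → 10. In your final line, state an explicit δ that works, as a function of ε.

δ = min(6, 24ε)

Let ε > 0. We want δ > 0 with 0 < |s − 10| < δ ⇒ |(3s + 9)/(s + 2) − (13/4)| < ε.
Combining over a common denominator, (3s + 9)/(s + 2) − (13/4) = [(3s + 9)·12 − 39·(s + 2)] / [12·(s + 2)] = -3(s − 10) / (12(s + 2)).
So |(3s + 9)/(s + 2) − (13/4)| = 3|s − 10| / (12·|s + 2|).
Restrict δ ≤ 6. Then |s − 10| < 6 gives |s + 2| = |(s − 10) + 12| ≥ 12 − 6 = 6.
Hence |(3s + 9)/(s + 2) − (13/4)| < 3|s − 10|/(12·6) = (1/24)|s − 10|, which is < ε once |s − 10| < 24ε.
Take δ = min(6, 24ε). Then 0 < |s − 10| < δ forces both bounds, so |(3s + 9)/(s + 2) − (13/4)| < ε.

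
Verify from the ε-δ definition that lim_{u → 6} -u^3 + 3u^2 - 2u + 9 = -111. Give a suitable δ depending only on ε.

δ = min(1, ε/90)

Let ε > 0 be given. We want δ > 0 such that 0 < |u − 6| < δ implies |(-u^3 + 3u^2 - 2u + 9) + 111| < ε.
(-u^3 + 3u^2 - 2u + 9) + 111 = -u^3 + 3u^2 - 2u + 120 = (u − 6)(-u^2 - 3u - 20).
So |(-u^3 + 3u^2 - 2u + 9) + 111| = |u − 6|·|-u^2 - 3u - 20|.
Assume first that |u − 6| < 1, so |u| < 7. Then |-u^2 - 3u - 20| ≤ 7^2 + 3·7 + 20 = 90.
Hence |(-u^3 + 3u^2 - 2u + 9) + 111| ≤ 90|u − 6| < ε provided |u − 6| < ε/90.
Choosing δ = min(1, ε/90) ensures both conditions, hence |(-u^3 + 3u^2 - 2u + 9) + 111| < ε.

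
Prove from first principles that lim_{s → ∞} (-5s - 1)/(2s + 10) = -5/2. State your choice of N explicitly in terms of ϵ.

N = 12/ϵ

Let ϵ > 0. We seek N > 0 such that s > N implies |(-5s - 1)/(2s + 10) + 5/2| < ϵ.
(-5s - 1)/(2s + 10) + 5/2 = (2(-5s - 1) − (-5)(2s + 10)) / (2(2s + 10)) = 48/(2(2s + 10)).
For s > 0 we have 2s + 10 > 2s, so |(-5s - 1)/(2s + 10) + 5/2| = 48/(2(2s + 10)) < 48/(2·2s) = 12/s.
Thus |(-5s - 1)/(2s + 10) + 5/2| < ϵ whenever s > 12/ϵ.
Take N = 12/ϵ. If s > N then |(-5s - 1)/(2s + 10) + 5/2| < 12/s < ϵ.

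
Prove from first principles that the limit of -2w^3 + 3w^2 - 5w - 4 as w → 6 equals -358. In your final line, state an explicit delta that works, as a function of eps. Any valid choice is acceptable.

delta = min(1, eps/220)

Let eps > 0 be given. We want delta > 0 such that 0 < |w − 6| < delta implies |(-2w^3 + 3w^2 - 5w - 4) + 358| < eps.
(-2w^3 + 3w^2 - 5w - 4) + 358 = -2w^3 + 3w^2 - 5w + 354 = (w − 6)(-2w^2 - 9w - 59).
So |(-2w^3 + 3w^2 - 5w - 4) + 358| = |w − 6|·|-2w^2 - 9w - 59|.
Assume first that |w − 6| < 1, so |w| < 7. Then |-2w^2 - 9w - 59| ≤ 2·7^2 + 9·7 + 59 = 220.
Hence |(-2w^3 + 3w^2 - 5w - 4) + 358| ≤ 220|w − 6| < eps provided |w − 6| < eps/220.
Take delta = min(1, eps/220). Then 0 < |w − 6| < delta gives both |w − 6| < 1 and |w − 6| < eps/220, so |(-2w^3 + 3w^2 - 5w - 4) + 358| < eps.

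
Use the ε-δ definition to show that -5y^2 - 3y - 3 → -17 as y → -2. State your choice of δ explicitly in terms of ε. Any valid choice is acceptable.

Let ε > 0. We want δ > 0 such that 0 < |y + 2| < δ implies |(-5y^2 - 3y - 3) + 17| < ε.
(-5y^2 - 3y - 3) + 17 = -5y^2 - 3y + 14 = (y + 2)(-5y + 7).
So |(-5y^2 - 3y - 3) + 17| = |y + 2|·|-5y + 7|.
Require δ ≤ 1. Then |y + 2| < 1 gives |y| < 3, and by the triangle inequality |-5y + 7| ≤ 5·3 + 7 = 22.
Hence |(-5y^2 - 3y - 3) + 17| ≤ 22|y + 2| < ε provided |y + 2| < ε/22.
Take δ = min(1, ε/22). Then 0 < |y + 2| < δ gives both |y + 2| < 1 and |y + 2| < ε/22, so |(-5y^2 - 3y - 3) + 17| < ε.

δ = min(1, ε/22)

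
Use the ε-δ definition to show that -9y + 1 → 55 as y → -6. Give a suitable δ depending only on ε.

Fix ε > 0. We need δ > 0 so that 0 < |y + 6| < δ implies |(-9y + 1) − 55| < ε.
Since (-9y + 1) − 55 = -9(y + 6), we have |(-9y + 1) − 55| = 9|y + 6|.
Thus it suffices that |y + 6| < ε/9.
Choosing δ = ε/9 gives |(-9y + 1) − 55| = 9|y + 6| < ε whenever |y + 6| < δ.

δ = ε/9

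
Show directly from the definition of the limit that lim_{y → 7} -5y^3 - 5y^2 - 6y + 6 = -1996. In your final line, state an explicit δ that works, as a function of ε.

Fix ε > 0. We want δ > 0 such that 0 < |y − 7| < δ implies |(-5y^3 - 5y^2 - 6y + 6) + 1996| < ε.
(-5y^3 - 5y^2 - 6y + 6) + 1996 = -5y^3 - 5y^2 - 6y + 2002 = (y − 7)(-5y^2 - 40y - 286).
So |(-5y^3 - 5y^2 - 6y + 6) + 1996| = |y − 7|·|-5y^2 - 40y - 286|.
Require δ ≤ 1. Then |y − 7| < 1 gives |y| < 8, and by the triangle inequality |-5y^2 - 40y - 286| ≤ 5·8^2 + 40·8 + 286 = 926.
Hence |(-5y^3 - 5y^2 - 6y + 6) + 1996| ≤ 926|y − 7| < ε provided |y − 7| < ε/926.
Take δ = min(1, ε/926). Then 0 < |y − 7| < δ gives both |y − 7| < 1 and |y − 7| < ε/926, so |(-5y^3 - 5y^2 - 6y + 6) + 1996| < ε.

δ = min(1, ε/926)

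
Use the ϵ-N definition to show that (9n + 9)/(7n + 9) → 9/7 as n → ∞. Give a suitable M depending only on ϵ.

M = (18/49)/ϵ

Let ϵ > 0 be given. For n ≥ 1, |(9n + 9)/(7n + 9) − (9/7)| = |-18|/(7(7n + 9)) = 18/(7(7n + 9)).
Since 7n + 9 ≥ 7n for n ≥ 1, this is ≤ 18/(7·7n) = (18/49)/n.
So |(9n + 9)/(7n + 9) − (9/7)| < ϵ whenever n > (18/49)/ϵ.
Take M = (18/49)/ϵ. If n > M then |(9n + 9)/(7n + 9) − (9/7)| ≤ (18/49)/n < ϵ.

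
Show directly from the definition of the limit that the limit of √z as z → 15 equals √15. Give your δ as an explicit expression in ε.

δ = min(15, √15·ε)

Fix ε > 0. We want δ > 0 such that 0 < |z − 15| < δ implies |√z − √15| < ε.
Rationalise: √z − √15 = (z − 15)/(√z + √15), so |√z − √15| = |z − 15|/(√z + √15).
Restrict δ ≤ 15 so that |z − 15| < 15 forces z > 0, and then √z + √15 > √15.
Hence |√z − √15| < |z − 15|/√15, which is < ε once |z − 15| < √15·ε.
Take δ = min(15, √15·ε). If 0 < |z − 15| < δ then z > 0 and |√z − √15| < |z − 15|/√15 < ε.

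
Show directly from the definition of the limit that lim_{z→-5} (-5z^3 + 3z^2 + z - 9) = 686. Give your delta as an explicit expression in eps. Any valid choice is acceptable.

Suppose eps > 0. We want delta > 0 such that 0 < |z + 5| < delta implies |(-5z^3 + 3z^2 + z - 9) − 686| < eps.
(-5z^3 + 3z^2 + z - 9) − 686 = -5z^3 + 3z^2 + z - 695 = (z + 5)(-5z^2 + 28z - 139).
So |(-5z^3 + 3z^2 + z - 9) − 686| = |z + 5|·|-5z^2 + 28z - 139|.
Assume first that |z + 5| < 2, so |z| < 7. Then |-5z^2 + 28z - 139| ≤ 5·7^2 + 28·7 + 139 = 580.
Hence |(-5z^3 + 3z^2 + z - 9) − 686| ≤ 580|z + 5| < eps provided |z + 5| < eps/580.
Choosing delta = min(2, eps/580) ensures both conditions, hence |(-5z^3 + 3z^2 + z - 9) − 686| < eps.

delta = min(2, eps/580)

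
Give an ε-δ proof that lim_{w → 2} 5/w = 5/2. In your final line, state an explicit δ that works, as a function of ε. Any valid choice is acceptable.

δ = min(1, (2/5)ε)

Fix ε > 0. We seek δ > 0 such that 0 < |w − 2| < δ implies |5/w − (5/2)| < ε.
|5/w − (5/2)| = 5·|2 − w|/(2·|w|) = 5|w − 2|/(2|w|).
Restrict δ ≤ 1. Then |w − 2| < 1 gives |w| > 1, so 2|w| > 2.
Then |5/w − (5/2)| < 5|w − 2|/2, which is < ε when |w − 2| < (2/5)ε.
Take δ = min(1, (2/5)ε). Then 0 < |w − 2| < δ gives both |w − 2| < 1 and |w − 2| < (2/5)ε, so |5/w − (5/2)| < ε.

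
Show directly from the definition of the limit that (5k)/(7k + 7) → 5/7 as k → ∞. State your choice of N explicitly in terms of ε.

Let ε > 0 be given. For k ≥ 1, |(5k)/(7k + 7) − (5/7)| = |-35|/(7(7k + 7)) = 35/(7(7k + 7)).
Since 7k + 7 ≥ 7k for k ≥ 1, this is ≤ 35/(7·7k) = (5/7)/k.
So |(5k)/(7k + 7) − (5/7)| < ε whenever k > (5/7)/ε.
Take N = (5/7)/ε. If k > N then |(5k)/(7k + 7) − (5/7)| ≤ (5/7)/k < ε.

N = (5/7)/ε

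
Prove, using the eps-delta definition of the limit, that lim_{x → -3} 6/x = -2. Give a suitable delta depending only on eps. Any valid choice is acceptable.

delta = min(3/2, (3/4)eps)

Let eps > 0. We seek delta > 0 such that 0 < |x + 3| < delta implies |6/x + 2| < eps.
|6/x + 2| = 6·|-3 − x|/(3·|x|) = 6|x + 3|/(3|x|).
Require delta ≤ 3/2 so that |x| > 3 − 3/2 = 3/2, hence 3|x| > 9/2.
Then |6/x + 2| < 6|x + 3|/(9/2), which is < eps when |x + 3| < (3/4)eps.
Take delta = min(3/2, (3/4)eps). Then 0 < |x + 3| < delta gives both |x + 3| < 3/2 and |x + 3| < (3/4)eps, so |6/x + 2| < eps.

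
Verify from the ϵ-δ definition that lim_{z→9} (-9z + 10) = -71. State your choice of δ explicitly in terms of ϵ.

Fix ϵ > 0. We need δ > 0 so that 0 < |z − 9| < δ implies |(-9z + 10) + 71| < ϵ.
Since (-9z + 10) + 71 = -9(z − 9), we have |(-9z + 10) + 71| = 9|z − 9|.
So 9|z − 9| < ϵ exactly when |z − 9| < ϵ/9.
Take δ = ϵ/9. If 0 < |z − 9| < δ then |(-9z + 10) + 71| = 9|z − 9| < 9·(ϵ/9) = ϵ.

δ = ϵ/9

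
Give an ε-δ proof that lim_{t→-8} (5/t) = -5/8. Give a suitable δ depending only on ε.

Let ε > 0. We seek δ > 0 such that 0 < |t + 8| < δ implies |5/t + 5/8| < ε.
|5/t + 5/8| = 5·|-8 − t|/(8·|t|) = 5|t + 8|/(8|t|).
Require δ ≤ 4 so that |t| > 8 − 4 = 4, hence 8|t| > 32.
Then |5/t + 5/8| < 5|t + 8|/32, which is < ε when |t + 8| < (32/5)ε.
Take δ = min(4, (32/5)ε). Then 0 < |t + 8| < δ gives both |t + 8| < 4 and |t + 8| < (32/5)ε, so |5/t + 5/8| < ε.

δ = min(4, (32/5)ε)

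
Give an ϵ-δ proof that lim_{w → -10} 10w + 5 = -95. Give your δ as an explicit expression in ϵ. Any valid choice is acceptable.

δ = ϵ/10

Let ϵ > 0 be given. We need δ > 0 so that 0 < |w + 10| < δ implies |(10w + 5) + 95| < ϵ.
Since (10w + 5) + 95 = 10(w + 10), we have |(10w + 5) + 95| = 10|w + 10|.
Thus it suffices that |w + 10| < ϵ/10.
Choosing δ = ϵ/10 gives |(10w + 5) + 95| = 10|w + 10| < ϵ whenever |w + 10| < δ.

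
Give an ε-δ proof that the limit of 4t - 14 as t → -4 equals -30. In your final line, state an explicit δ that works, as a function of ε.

Fix ε > 0. We need δ > 0 so that 0 < |t + 4| < δ implies |(4t - 14) + 30| < ε.
Since (4t - 14) + 30 = 4(t + 4), we have |(4t - 14) + 30| = 4|t + 4|.
So 4|t + 4| < ε exactly when |t + 4| < ε/4.
Choosing δ = ε/4 gives |(4t - 14) + 30| = 4|t + 4| < ε whenever |t + 4| < δ.

δ = ε/4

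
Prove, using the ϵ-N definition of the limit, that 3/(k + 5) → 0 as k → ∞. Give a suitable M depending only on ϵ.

M = 3/ϵ

Fix ϵ > 0. For k ≥ 1, |3/(k + 5) − 0| = 3/(k + 5) ≤ 3/k.
We need 3/k < ϵ, i.e. k > 3/ϵ.
Take M = 3/ϵ. If k > M then |3/(k + 5)| ≤ 3/k < ϵ.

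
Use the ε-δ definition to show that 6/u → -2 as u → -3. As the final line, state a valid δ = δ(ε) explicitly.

Suppose ε > 0. We seek δ > 0 such that 0 < |u + 3| < δ implies |6/u + 2| < ε.
|6/u + 2| = 6·|-3 − u|/(3·|u|) = 6|u + 3|/(3|u|).
Require δ ≤ 3/2 so that |u| > 3 − 3/2 = 3/2, hence 3|u| > 9/2.
Then |6/u + 2| < 6|u + 3|/(9/2), which is < ε when |u + 3| < (3/4)ε.
Take δ = min(3/2, (3/4)ε). Then 0 < |u + 3| < δ gives both |u + 3| < 3/2 and |u + 3| < (3/4)ε, so |6/u + 2| < ε.

δ = min(3/2, (3/4)ε)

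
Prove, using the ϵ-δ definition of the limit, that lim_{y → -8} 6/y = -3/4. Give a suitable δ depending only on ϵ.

Fix ϵ > 0. We seek δ > 0 such that 0 < |y + 8| < δ implies |6/y + 3/4| < ϵ.
|6/y + 3/4| = 6·|-8 − y|/(8·|y|) = 6|y + 8|/(8|y|).
Restrict δ ≤ 4. Then |y + 8| < 4 gives |y| > 4, so 8|y| > 32.
Then |6/y + 3/4| < 6|y + 8|/32, which is < ϵ when |y + 8| < (16/3)ϵ.
Take δ = min(4, (16/3)ϵ). Then 0 < |y + 8| < δ gives both |y + 8| < 4 and |y + 8| < (16/3)ϵ, so |6/y + 3/4| < ϵ.

δ = min(4, (16/3)ϵ)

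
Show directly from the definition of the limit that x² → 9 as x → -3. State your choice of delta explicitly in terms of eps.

Let eps > 0 be given. We seek delta > 0 with 0 < |x + 3| < delta ⇒ |x² − 9| < eps.
Factor: x² − 9 = (x + 3)(x - 3), so |x² − 9| = |x + 3|·|x - 3|.
Restrict delta ≤ 1. Then |x + 3| < 1 gives |x| < 4, so by the triangle inequality |x - 3| ≤ 4 + 3 = 7.
Hence |x² − 9| ≤ 7|x + 3|, which is < eps once |x + 3| < eps/7.
Take delta = min(1, eps/7). If 0 < |x + 3| < delta then both bounds hold and |x² − 9| ≤ 7|x + 3| < 7·(eps/7) = eps.

delta = min(1, eps/7)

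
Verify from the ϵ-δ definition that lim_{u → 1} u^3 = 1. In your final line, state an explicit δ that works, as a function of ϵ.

δ = min(1, ϵ/7)

Let ϵ > 0 be given. We seek δ > 0 with 0 < |u − 1| < δ ⇒ |u^3 − 1| < ϵ.
Factor: u^3 − 1 = (u − 1)(u^2 + u + 1), so |u^3 − 1| = |u − 1|·|u^2 + u + 1|.
Restrict δ ≤ 1. Then |u − 1| < 1 gives |u| < 2, so by the triangle inequality |u^2 + u + 1| ≤ 2^2 + 2 + 1 = 7.
Hence |u^3 − 1| ≤ 7|u − 1|, which is < ϵ once |u − 1| < ϵ/7.
Take δ = min(1, ϵ/7). If 0 < |u − 1| < δ then both bounds hold and |u^3 − 1| ≤ 7|u − 1| < 7·(ϵ/7) = ϵ.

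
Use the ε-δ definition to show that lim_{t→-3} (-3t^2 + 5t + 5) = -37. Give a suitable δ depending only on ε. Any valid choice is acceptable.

Let ε > 0. We want δ > 0 such that 0 < |t + 3| < δ implies |(-3t^2 + 5t + 5) + 37| < ε.
(-3t^2 + 5t + 5) + 37 = -3t^2 + 5t + 42 = (t + 3)(-3t + 14).
So |(-3t^2 + 5t + 5) + 37| = |t + 3|·|-3t + 14|.
Assume first that |t + 3| < 1, so |t| < 4. Then |-3t + 14| ≤ 3·4 + 14 = 26.
Hence |(-3t^2 + 5t + 5) + 37| ≤ 26|t + 3| < ε provided |t + 3| < ε/26.
Take δ = min(1, ε/26). Then 0 < |t + 3| < δ gives both |t + 3| < 1 and |t + 3| < ε/26, so |(-3t^2 + 5t + 5) + 37| < ε.

δ = min(1, ε/26)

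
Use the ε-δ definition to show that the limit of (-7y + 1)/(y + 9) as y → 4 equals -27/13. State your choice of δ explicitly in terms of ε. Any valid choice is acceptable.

δ = min(13/2, (169/128)ε)

Fix ε > 0. We want δ > 0 with 0 < |y − 4| < δ ⇒ |(-7y + 1)/(y + 9) + 27/13| < ε.
Combining over a common denominator, (-7y + 1)/(y + 9) + 27/13 = [(-7y + 1)·13 − (-27)·(y + 9)] / [13·(y + 9)] = -64(y − 4) / (13(y + 9)).
So |(-7y + 1)/(y + 9) + 27/13| = 64|y − 4| / (13·|y + 9|).
Require δ ≤ 13/2, so |y + 9| ≥ |13| − |y − 4| > 13 − 13/2 = 13/2.
Hence |(-7y + 1)/(y + 9) + 27/13| < 64|y − 4|/(13·(13/2)) = (128/169)|y − 4|, which is < ε once |y − 4| < (169/128)ε.
Take δ = min(13/2, (169/128)ε). Then 0 < |y − 4| < δ forces both bounds, so |(-7y + 1)/(y + 9) + 27/13| < ε.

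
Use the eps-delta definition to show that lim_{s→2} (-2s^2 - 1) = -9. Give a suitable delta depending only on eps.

Suppose eps > 0. We want delta > 0 such that 0 < |s − 2| < delta implies |(-2s^2 - 1) + 9| < eps.
(-2s^2 - 1) + 9 = -2s^2 + 8 = (s − 2)(-2s - 4).
So |(-2s^2 - 1) + 9| = |s − 2|·|-2s - 4|.
Assume first that |s − 2| < 2, so |s| < 4. Then |-2s - 4| ≤ 2·4 + 4 = 12.
Hence |(-2s^2 - 1) + 9| ≤ 12|s − 2| < eps provided |s − 2| < eps/12.
Take delta = min(2, eps/12). Then 0 < |s − 2| < delta gives both |s − 2| < 2 and |s − 2| < eps/12, so |(-2s^2 - 1) + 9| < eps.

delta = min(2, eps/12)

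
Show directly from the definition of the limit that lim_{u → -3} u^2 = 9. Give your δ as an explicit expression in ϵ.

δ = min(2, ϵ/8)

Fix ϵ > 0. We seek δ > 0 with 0 < |u + 3| < δ ⇒ |u^2 − 9| < ϵ.
Factor: u^2 − 9 = (u + 3)(u - 3), so |u^2 − 9| = |u + 3|·|u - 3|.
Restrict δ ≤ 2. Then |u + 3| < 2 gives |u| < 5, so by the triangle inequality |u - 3| ≤ 5 + 3 = 8.
Hence |u^2 − 9| ≤ 8|u + 3|, which is < ϵ once |u + 3| < ϵ/8.
Take δ = min(2, ϵ/8). If 0 < |u + 3| < δ then both bounds hold and |u^2 − 9| ≤ 8|u + 3| < 8·(ϵ/8) = ϵ.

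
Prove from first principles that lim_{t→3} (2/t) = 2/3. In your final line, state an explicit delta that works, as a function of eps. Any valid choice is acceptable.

delta = min(3/2, (9/4)eps)

Fix eps > 0. We seek delta > 0 such that 0 < |t − 3| < delta implies |2/t − (2/3)| < eps.
|2/t − (2/3)| = 2·|3 − t|/(3·|t|) = 2|t − 3|/(3|t|).
Require delta ≤ 3/2 so that |t| > 3 − 3/2 = 3/2, hence 3|t| > 9/2.
Then |2/t − (2/3)| < 2|t − 3|/(9/2), which is < eps when |t − 3| < (9/4)eps.
Take delta = min(3/2, (9/4)eps). Then 0 < |t − 3| < delta gives both |t − 3| < 3/2 and |t − 3| < (9/4)eps, so |2/t − (2/3)| < eps.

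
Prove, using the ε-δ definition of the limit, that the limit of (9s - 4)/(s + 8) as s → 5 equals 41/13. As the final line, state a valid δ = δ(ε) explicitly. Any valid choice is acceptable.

Let ε > 0. We want δ > 0 with 0 < |s − 5| < δ ⇒ |(9s - 4)/(s + 8) − (41/13)| < ε.
Combining over a common denominator, (9s - 4)/(s + 8) − (41/13) = [(9s - 4)·13 − 41·(s + 8)] / [13·(s + 8)] = 76(s − 5) / (13(s + 8)).
So |(9s - 4)/(s + 8) − (41/13)| = 76|s − 5| / (13·|s + 8|).
Restrict δ ≤ 13/2. Then |s − 5| < 13/2 gives |s + 8| = |(s − 5) + 13| ≥ 13 − 13/2 = 13/2.
Hence |(9s - 4)/(s + 8) − (41/13)| < 76|s − 5|/(13·(13/2)) = (152/169)|s − 5|, which is < ε once |s − 5| < (169/152)ε.
Take δ = min(13/2, (169/152)ε). Then 0 < |s − 5| < δ forces both bounds, so |(9s - 4)/(s + 8) − (41/13)| < ε.

δ = min(13/2, (169/152)ε)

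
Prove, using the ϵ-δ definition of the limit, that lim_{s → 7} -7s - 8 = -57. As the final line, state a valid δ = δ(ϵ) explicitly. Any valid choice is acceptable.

Fix ϵ > 0. We need δ > 0 so that 0 < |s − 7| < δ implies |(-7s - 8) + 57| < ϵ.
|(-7s - 8) + 57| = |-7s + 49| = 7|s − 7|.
Thus it suffices that |s − 7| < ϵ/7.
Take δ = ϵ/7. If 0 < |s − 7| < δ then |(-7s - 8) + 57| = 7|s − 7| < 7·(ϵ/7) = ϵ.

δ = ϵ/7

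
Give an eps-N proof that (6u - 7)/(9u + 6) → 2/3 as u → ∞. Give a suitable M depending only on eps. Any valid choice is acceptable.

M = (11/9)/eps

Suppose eps > 0. We seek M > 0 such that u > M implies |(6u - 7)/(9u + 6) − (2/3)| < eps.
(6u - 7)/(9u + 6) − (2/3) = (9(6u - 7) − 6(9u + 6)) / (9(9u + 6)) = -99/(9(9u + 6)).
For u > 0 we have 9u + 6 > 9u, so |(6u - 7)/(9u + 6) − (2/3)| = 99/(9(9u + 6)) < 99/(9·9u) = (11/9)/u.
Thus |(6u - 7)/(9u + 6) − (2/3)| < eps whenever u > (11/9)/eps.
Take M = (11/9)/eps. If u > M then |(6u - 7)/(9u + 6) − (2/3)| < (11/9)/u < eps.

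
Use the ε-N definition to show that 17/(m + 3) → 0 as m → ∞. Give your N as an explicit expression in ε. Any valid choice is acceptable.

N = 17/ε

Suppose ε > 0. For m ≥ 1, |17/(m + 3) − 0| = 17/(m + 3) ≤ 17/m.
We need 17/m < ε, i.e. m > 17/ε.
Take N = 17/ε. If m > N then |17/(m + 3)| ≤ 17/m < ε.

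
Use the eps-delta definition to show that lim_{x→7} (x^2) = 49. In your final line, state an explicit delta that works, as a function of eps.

delta = min(1, eps/15)

Let eps > 0 be given. We seek delta > 0 with 0 < |x − 7| < delta ⇒ |x^2 − 49| < eps.
Factor: x^2 − 49 = (x − 7)(x + 7), so |x^2 − 49| = |x − 7|·|x + 7|.
Restrict delta ≤ 1. Then |x − 7| < 1 gives |x| < 8, so by the triangle inequality |x + 7| ≤ 8 + 7 = 15.
Hence |x^2 − 49| ≤ 15|x − 7|, which is < eps once |x − 7| < eps/15.
Take delta = min(1, eps/15). If 0 < |x − 7| < delta then both bounds hold and |x^2 − 49| ≤ 15|x − 7| < 15·(eps/15) = eps.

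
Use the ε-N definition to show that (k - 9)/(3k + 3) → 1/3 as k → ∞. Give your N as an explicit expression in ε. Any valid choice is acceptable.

N = (10/3)/ε

Let ε > 0 be given. For k ≥ 1, |(k - 9)/(3k + 3) − (1/3)| = |-30|/(3(3k + 3)) = 30/(3(3k + 3)).
Since 3k + 3 ≥ 3k for k ≥ 1, this is ≤ 30/(3·3k) = (10/3)/k.
So |(k - 9)/(3k + 3) − (1/3)| < ε whenever k > (10/3)/ε.
Take N = (10/3)/ε. If k > N then |(k - 9)/(3k + 3) − (1/3)| ≤ (10/3)/k < ε.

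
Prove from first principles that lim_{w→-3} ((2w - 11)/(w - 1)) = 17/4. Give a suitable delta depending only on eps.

Fix eps > 0. We want delta > 0 with 0 < |w + 3| < delta ⇒ |(2w - 11)/(w - 1) − (17/4)| < eps.
Combining over a common denominator, (2w - 11)/(w - 1) − (17/4) = [(2w - 11)·(-4) − (-17)·(w - 1)] / [(-4)·(w - 1)] = 9(w + 3) / ((-4)(w - 1)).
So |(2w - 11)/(w - 1) − (17/4)| = 9|w + 3| / (4·|w − 1|).
Restrict delta ≤ 2. Then |w + 3| < 2 gives |w − 1| = |(w + 3) + (-4)| ≥ 4 − 2 = 2.
Hence |(2w - 11)/(w - 1) − (17/4)| < 9|w + 3|/(4·2) = (9/8)|w + 3|, which is < eps once |w + 3| < (8/9)eps.
Take delta = min(2, (8/9)eps). Then 0 < |w + 3| < delta forces both bounds, so |(2w - 11)/(w - 1) − (17/4)| < eps.

delta = min(2, (8/9)eps)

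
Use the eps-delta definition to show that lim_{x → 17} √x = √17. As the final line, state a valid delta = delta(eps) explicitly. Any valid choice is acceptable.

Fix eps > 0. We want delta > 0 such that 0 < |x − 17| < delta implies |√x − √17| < eps.
Rationalise: √x − √17 = (x − 17)/(√x + √17), so |√x − √17| = |x − 17|/(√x + √17).
Restrict delta ≤ 17 so that |x − 17| < 17 forces x > 0, and then √x + √17 > √17.
Hence |√x − √17| < |x − 17|/√17, which is < eps once |x − 17| < √17·eps.
Take delta = min(17, √17·eps). If 0 < |x − 17| < delta then x > 0 and |√x − √17| < |x − 17|/√17 < eps.

delta = min(17, √17·eps)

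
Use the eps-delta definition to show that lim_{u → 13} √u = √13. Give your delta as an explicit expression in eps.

delta = min(13, √13·eps)

Suppose eps > 0. We want delta > 0 such that 0 < |u − 13| < delta implies |√u − √13| < eps.
Multiplying by the conjugate, |√u − √13| = |u − 13|/(√u + √13).
Restrict delta ≤ 13 so that |u − 13| < 13 forces u > 0, and then √u + √13 > √13.
Hence |√u − √13| < |u − 13|/√13, which is < eps once |u − 13| < √13·eps.
Take delta = min(13, √13·eps). If 0 < |u − 13| < delta then u > 0 and |√u − √13| < |u − 13|/√13 < eps.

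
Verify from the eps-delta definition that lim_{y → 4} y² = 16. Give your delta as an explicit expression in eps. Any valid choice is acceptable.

delta = min(1, eps/9)

Let eps > 0 be given. We seek delta > 0 with 0 < |y − 4| < delta ⇒ |y² − 16| < eps.
Factor: y² − 16 = (y − 4)(y + 4), so |y² − 16| = |y − 4|·|y + 4|.
Impose delta ≤ 1 so that |y| < 5; then |y + 4| ≤ 9.
Hence |y² − 16| ≤ 9|y − 4|, which is < eps once |y − 4| < eps/9.
Take delta = min(1, eps/9). If 0 < |y − 4| < delta then both bounds hold and |y² − 16| ≤ 9|y − 4| < 9·(eps/9) = eps.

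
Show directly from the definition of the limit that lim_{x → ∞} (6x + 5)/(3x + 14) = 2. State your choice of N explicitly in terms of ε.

N = (23/3)/ε

Suppose ε > 0. We seek N > 0 such that x > N implies |(6x + 5)/(3x + 14) − 2| < ε.
(6x + 5)/(3x + 14) − 2 = (3(6x + 5) − 6(3x + 14)) / (3(3x + 14)) = -69/(3(3x + 14)).
For x > 0 we have 3x + 14 > 3x, so |(6x + 5)/(3x + 14) − 2| = 69/(3(3x + 14)) < 69/(3·3x) = (23/3)/x.
Thus |(6x + 5)/(3x + 14) − 2| < ε whenever x > (23/3)/ε.
Take N = (23/3)/ε. If x > N then |(6x + 5)/(3x + 14) − 2| < (23/3)/x < ε.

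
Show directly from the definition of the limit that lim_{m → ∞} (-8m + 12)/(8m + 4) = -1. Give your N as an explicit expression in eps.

Let eps > 0. For m ≥ 1, |(-8m + 12)/(8m + 4) + 1| = |128|/(8(8m + 4)) = 128/(8(8m + 4)).
Since 8m + 4 ≥ 8m for m ≥ 1, this is ≤ 128/(8·8m) = 2/m.
So |(-8m + 12)/(8m + 4) + 1| < eps whenever m > 2/eps.
Take N = 2/eps. If m > N then |(-8m + 12)/(8m + 4) + 1| ≤ 2/m < eps.

N = 2/eps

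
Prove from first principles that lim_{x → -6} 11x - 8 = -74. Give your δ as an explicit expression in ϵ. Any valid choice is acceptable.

Suppose ϵ > 0. We need δ > 0 so that 0 < |x + 6| < δ implies |(11x - 8) + 74| < ϵ.
|(11x - 8) + 74| = |11x + 66| = 11|x + 6|.
So 11|x + 6| < ϵ exactly when |x + 6| < ϵ/11.
Take δ = ϵ/11. If 0 < |x + 6| < δ then |(11x - 8) + 74| = 11|x + 6| < 11·(ϵ/11) = ϵ.

δ = ϵ/11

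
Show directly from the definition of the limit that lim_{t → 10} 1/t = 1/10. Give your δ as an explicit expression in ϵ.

δ = min(5, 50ϵ)

Let ϵ > 0 be given. We seek δ > 0 such that 0 < |t − 10| < δ implies |1/t − (1/10)| < ϵ.
|1/t − (1/10)| = |10 − t|/(10·|t|) = |t − 10|/(10|t|).
Require δ ≤ 5 so that |t| > 10 − 5 = 5, hence 10|t| > 50.
Then |1/t − (1/10)| < |t − 10|/50, which is < ϵ when |t − 10| < 50ϵ.
Take δ = min(5, 50ϵ). Then 0 < |t − 10| < δ gives both |t − 10| < 5 and |t − 10| < 50ϵ, so |1/t − (1/10)| < ϵ.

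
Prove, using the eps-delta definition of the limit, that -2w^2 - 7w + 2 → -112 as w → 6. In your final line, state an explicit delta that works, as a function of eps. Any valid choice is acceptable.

delta = min(1, eps/33)

Fix eps > 0. We want delta > 0 such that 0 < |w − 6| < delta implies |(-2w^2 - 7w + 2) + 112| < eps.
(-2w^2 - 7w + 2) + 112 = -2w^2 - 7w + 114 = (w − 6)(-2w - 19).
So |(-2w^2 - 7w + 2) + 112| = |w − 6|·|-2w - 19|.
Require delta ≤ 1. Then |w − 6| < 1 gives |w| < 7, and by the triangle inequality |-2w - 19| ≤ 2·7 + 19 = 33.
Hence |(-2w^2 - 7w + 2) + 112| ≤ 33|w − 6| < eps provided |w − 6| < eps/33.
Take delta = min(1, eps/33). Then 0 < |w − 6| < delta gives both |w − 6| < 1 and |w − 6| < eps/33, so |(-2w^2 - 7w + 2) + 112| < eps.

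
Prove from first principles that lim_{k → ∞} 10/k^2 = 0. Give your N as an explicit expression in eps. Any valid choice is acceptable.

N = (10/eps)^{1/2}

Let eps > 0. For k ≥ 1, |10/k^2 − 0| = 10/k^2.
10/k^2 < eps ⇔ k^2 > 10/eps ⇔ k > (10/eps)^{1/2}.
Take N = (10/eps)^{1/2}. Then k > N implies 10/k^2 < eps.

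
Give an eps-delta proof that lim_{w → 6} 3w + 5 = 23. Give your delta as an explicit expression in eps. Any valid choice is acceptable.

Let eps > 0 be given. We need delta > 0 so that 0 < |w − 6| < delta implies |(3w + 5) − 23| < eps.
|(3w + 5) − 23| = |3w - 18| = 3|w − 6|.
So 3|w − 6| < eps exactly when |w − 6| < eps/3.
Choosing delta = eps/3 gives |(3w + 5) − 23| = 3|w − 6| < eps whenever |w − 6| < delta.

delta = eps/3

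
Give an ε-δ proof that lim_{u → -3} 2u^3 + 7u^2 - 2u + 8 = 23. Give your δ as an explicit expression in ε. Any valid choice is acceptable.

Suppose ε > 0. We want δ > 0 such that 0 < |u + 3| < δ implies |(2u^3 + 7u^2 - 2u + 8) − 23| < ε.
(2u^3 + 7u^2 - 2u + 8) − 23 = 2u^3 + 7u^2 - 2u - 15 = (u + 3)(2u^2 + u - 5).
So |(2u^3 + 7u^2 - 2u + 8) − 23| = |u + 3|·|2u^2 + u - 5|.
Require δ ≤ 1. Then |u + 3| < 1 gives |u| < 4, and by the triangle inequality |2u^2 + u - 5| ≤ 2·4^2 + 4 + 5 = 41.
Hence |(2u^3 + 7u^2 - 2u + 8) − 23| ≤ 41|u + 3| < ε provided |u + 3| < ε/41.
Take δ = min(1, ε/41). Then 0 < |u + 3| < δ gives both |u + 3| < 1 and |u + 3| < ε/41, so |(2u^3 + 7u^2 - 2u + 8) − 23| < ε.

δ = min(1, ε/41)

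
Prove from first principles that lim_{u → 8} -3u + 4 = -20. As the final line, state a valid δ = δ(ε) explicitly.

δ = ε/3

Fix ε > 0. We need δ > 0 so that 0 < |u − 8| < δ implies |(-3u + 4) + 20| < ε.
|(-3u + 4) + 20| = |-3u + 24| = 3|u − 8|.
So 3|u − 8| < ε exactly when |u − 8| < ε/3.
Take δ = ε/3. If 0 < |u − 8| < δ then |(-3u + 4) + 20| = 3|u − 8| < 3·(ε/3) = ε.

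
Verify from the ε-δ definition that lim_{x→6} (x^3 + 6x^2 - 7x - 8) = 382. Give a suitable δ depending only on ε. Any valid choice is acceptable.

δ = min(2, ε/225)

Let ε > 0 be given. We want δ > 0 such that 0 < |x − 6| < δ implies |(x^3 + 6x^2 - 7x - 8) − 382| < ε.
(x^3 + 6x^2 - 7x - 8) − 382 = x^3 + 6x^2 - 7x - 390 = (x − 6)(x^2 + 12x + 65).
So |(x^3 + 6x^2 - 7x - 8) − 382| = |x − 6|·|x^2 + 12x + 65|.
Require δ ≤ 2. Then |x − 6| < 2 gives |x| < 8, and by the triangle inequality |x^2 + 12x + 65| ≤ 8^2 + 12·8 + 65 = 225.
Hence |(x^3 + 6x^2 - 7x - 8) − 382| ≤ 225|x − 6| < ε provided |x − 6| < ε/225.
Choosing δ = min(2, ε/225) ensures both conditions, hence |(x^3 + 6x^2 - 7x - 8) − 382| < ε.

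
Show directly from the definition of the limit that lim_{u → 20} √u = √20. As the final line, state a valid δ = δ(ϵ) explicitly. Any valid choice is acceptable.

Let ϵ > 0 be given. We want δ > 0 such that 0 < |u − 20| < δ implies |√u − √20| < ϵ.
Rationalise: √u − √20 = (u − 20)/(√u + √20), so |√u − √20| = |u − 20|/(√u + √20).
Restrict δ ≤ 20 so that |u − 20| < 20 forces u > 0, and then √u + √20 > √20.
Hence |√u − √20| < |u − 20|/√20, which is < ϵ once |u − 20| < √20·ϵ.
Take δ = min(20, √20·ϵ). If 0 < |u − 20| < δ then u > 0 and |√u − √20| < |u − 20|/√20 < ϵ.

δ = min(20, √20·ϵ)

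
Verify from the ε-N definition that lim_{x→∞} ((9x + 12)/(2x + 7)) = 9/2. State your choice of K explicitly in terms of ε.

K = (39/4)/ε

Let ε > 0 be given. We seek K > 0 such that x > K implies |(9x + 12)/(2x + 7) − (9/2)| < ε.
(9x + 12)/(2x + 7) − (9/2) = (2(9x + 12) − 9(2x + 7)) / (2(2x + 7)) = -39/(2(2x + 7)).
For x > 0 we have 2x + 7 > 2x, so |(9x + 12)/(2x + 7) − (9/2)| = 39/(2(2x + 7)) < 39/(2·2x) = (39/4)/x.
Thus |(9x + 12)/(2x + 7) − (9/2)| < ε whenever x > (39/4)/ε.
Take K = (39/4)/ε. If x > K then |(9x + 12)/(2x + 7) − (9/2)| < (39/4)/x < ε.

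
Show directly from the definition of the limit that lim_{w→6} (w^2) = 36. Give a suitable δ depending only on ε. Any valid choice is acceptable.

δ = min(2, ε/14)

Let ε > 0. We seek δ > 0 with 0 < |w − 6| < δ ⇒ |w^2 − 36| < ε.
Factor: w^2 − 36 = (w − 6)(w + 6), so |w^2 − 36| = |w − 6|·|w + 6|.
Impose δ ≤ 2 so that |w| < 8; then |w + 6| ≤ 14.
Hence |w^2 − 36| ≤ 14|w − 6|, which is < ε once |w − 6| < ε/14.
Take δ = min(2, ε/14). If 0 < |w − 6| < δ then both bounds hold and |w^2 − 36| ≤ 14|w − 6| < 14·(ε/14) = ε.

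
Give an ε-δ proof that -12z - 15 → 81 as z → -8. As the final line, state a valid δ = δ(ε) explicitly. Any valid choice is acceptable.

δ = ε/12

Let ε > 0. We need δ > 0 so that 0 < |z + 8| < δ implies |(-12z - 15) − 81| < ε.
|(-12z - 15) − 81| = |-12z - 96| = 12|z + 8|.
So 12|z + 8| < ε exactly when |z + 8| < ε/12.
Choosing δ = ε/12 gives |(-12z - 15) − 81| = 12|z + 8| < ε whenever |z + 8| < δ.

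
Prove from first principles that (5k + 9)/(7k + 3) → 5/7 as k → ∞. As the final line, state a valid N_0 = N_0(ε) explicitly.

Let ε > 0 be given. For k ≥ 1, |(5k + 9)/(7k + 3) − (5/7)| = |48|/(7(7k + 3)) = 48/(7(7k + 3)).
Since 7k + 3 ≥ 7k for k ≥ 1, this is ≤ 48/(7·7k) = (48/49)/k.
So |(5k + 9)/(7k + 3) − (5/7)| < ε whenever k > (48/49)/ε.
Take N_0 = (48/49)/ε. If k > N_0 then |(5k + 9)/(7k + 3) − (5/7)| ≤ (48/49)/k < ε.

N_0 = (48/49)/ε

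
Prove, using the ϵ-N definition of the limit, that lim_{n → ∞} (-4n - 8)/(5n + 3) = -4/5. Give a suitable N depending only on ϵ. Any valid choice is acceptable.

Fix ϵ > 0. For n ≥ 1, |(-4n - 8)/(5n + 3) + 4/5| = |-28|/(5(5n + 3)) = 28/(5(5n + 3)).
Since 5n + 3 ≥ 5n for n ≥ 1, this is ≤ 28/(5·5n) = (28/25)/n.
So |(-4n - 8)/(5n + 3) + 4/5| < ϵ whenever n > (28/25)/ϵ.
Take N = (28/25)/ϵ. If n > N then |(-4n - 8)/(5n + 3) + 4/5| ≤ (28/25)/n < ϵ.

N = (28/25)/ϵ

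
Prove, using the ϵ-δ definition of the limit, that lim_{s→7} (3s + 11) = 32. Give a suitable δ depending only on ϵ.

δ = ϵ/3

Let ϵ > 0 be given. We need δ > 0 so that 0 < |s − 7| < δ implies |(3s + 11) − 32| < ϵ.
Since (3s + 11) − 32 = 3(s − 7), we have |(3s + 11) − 32| = 3|s − 7|.
So 3|s − 7| < ϵ exactly when |s − 7| < ϵ/3.
Choosing δ = ϵ/3 gives |(3s + 11) − 32| = 3|s − 7| < ϵ whenever |s − 7| < δ.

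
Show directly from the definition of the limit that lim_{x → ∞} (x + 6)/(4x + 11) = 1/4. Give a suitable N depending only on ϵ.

Suppose ϵ > 0. We seek N > 0 such that x > N implies |(x + 6)/(4x + 11) − (1/4)| < ϵ.
(x + 6)/(4x + 11) − (1/4) = (4(x + 6) − (4x + 11)) / (4(4x + 11)) = 13/(4(4x + 11)).
For x > 0 we have 4x + 11 > 4x, so |(x + 6)/(4x + 11) − (1/4)| = 13/(4(4x + 11)) < 13/(4·4x) = (13/16)/x.
Thus |(x + 6)/(4x + 11) − (1/4)| < ϵ whenever x > (13/16)/ϵ.
Take N = (13/16)/ϵ. If x > N then |(x + 6)/(4x + 11) − (1/4)| < (13/16)/x < ϵ.

N = (13/16)/ϵ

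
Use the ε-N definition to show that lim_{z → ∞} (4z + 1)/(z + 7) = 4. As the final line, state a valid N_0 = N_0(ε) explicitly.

N_0 = 27/ε

Let ε > 0. We seek N_0 > 0 such that z > N_0 implies |(4z + 1)/(z + 7) − 4| < ε.
(4z + 1)/(z + 7) − 4 = ((4z + 1) − 4(z + 7)) / ((z + 7)) = -27/((z + 7)).
For z > 0 we have z + 7 > z, so |(4z + 1)/(z + 7) − 4| = 27/((z + 7)) < 27/(z) = 27/z.
Thus |(4z + 1)/(z + 7) − 4| < ε whenever z > 27/ε.
Take N_0 = 27/ε. If z > N_0 then |(4z + 1)/(z + 7) − 4| < 27/z < ε.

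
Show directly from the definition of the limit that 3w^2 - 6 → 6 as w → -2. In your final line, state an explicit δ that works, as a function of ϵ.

Fix ϵ > 0. We want δ > 0 such that 0 < |w + 2| < δ implies |(3w^2 - 6) − 6| < ϵ.
(3w^2 - 6) − 6 = 3w^2 - 12 = (w + 2)(3w - 6).
So |(3w^2 - 6) − 6| = |w + 2|·|3w - 6|.
Require δ ≤ 1. Then |w + 2| < 1 gives |w| < 3, and by the triangle inequality |3w - 6| ≤ 3·3 + 6 = 15.
Hence |(3w^2 - 6) − 6| ≤ 15|w + 2| < ϵ provided |w + 2| < ϵ/15.
Choosing δ = min(1, ϵ/15) ensures both conditions, hence |(3w^2 - 6) − 6| < ϵ.

δ = min(1, ϵ/15)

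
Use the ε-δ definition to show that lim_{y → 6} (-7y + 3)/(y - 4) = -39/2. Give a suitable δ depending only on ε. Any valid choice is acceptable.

Fix ε > 0. We want δ > 0 with 0 < |y − 6| < δ ⇒ |(-7y + 3)/(y - 4) + 39/2| < ε.
Combining over a common denominator, (-7y + 3)/(y - 4) + 39/2 = [(-7y + 3)·2 − (-39)·(y - 4)] / [2·(y - 4)] = 25(y − 6) / (2(y - 4)).
So |(-7y + 3)/(y - 4) + 39/2| = 25|y − 6| / (2·|y − 4|).
Restrict δ ≤ 1. Then |y − 6| < 1 gives |y − 4| = |(y − 6) + 2| ≥ 2 − 1 = 1.
Hence |(-7y + 3)/(y - 4) + 39/2| < 25|y − 6|/(2·1) = (25/2)|y − 6|, which is < ε once |y − 6| < (2/25)ε.
Take δ = min(1, (2/25)ε). Then 0 < |y − 6| < δ forces both bounds, so |(-7y + 3)/(y - 4) + 39/2| < ε.

δ = min(1, (2/25)ε)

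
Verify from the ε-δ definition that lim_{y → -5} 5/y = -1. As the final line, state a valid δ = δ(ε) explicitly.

δ = min(5/2, (5/2)ε)

Suppose ε > 0. We seek δ > 0 such that 0 < |y + 5| < δ implies |5/y + 1| < ε.
|5/y + 1| = 5·|-5 − y|/(5·|y|) = 5|y + 5|/(5|y|).
Restrict δ ≤ 5/2. Then |y + 5| < 5/2 gives |y| > 5/2, so 5|y| > 25/2.
Then |5/y + 1| < 5|y + 5|/(25/2), which is < ε when |y + 5| < (5/2)ε.
Take δ = min(5/2, (5/2)ε). Then 0 < |y + 5| < δ gives both |y + 5| < 5/2 and |y + 5| < (5/2)ε, so |5/y + 1| < ε.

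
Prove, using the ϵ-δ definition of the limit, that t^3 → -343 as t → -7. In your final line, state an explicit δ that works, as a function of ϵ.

δ = min(1, ϵ/169)

Fix ϵ > 0. We seek δ > 0 with 0 < |t + 7| < δ ⇒ |t^3 + 343| < ϵ.
Factor: t^3 + 343 = (t + 7)(t^2 - 7t + 49), so |t^3 + 343| = |t + 7|·|t^2 - 7t + 49|.
Restrict δ ≤ 1. Then |t + 7| < 1 gives |t| < 8, so by the triangle inequality |t^2 - 7t + 49| ≤ 8^2 + 7·8 + 49 = 169.
Hence |t^3 + 343| ≤ 169|t + 7|, which is < ϵ once |t + 7| < ϵ/169.
Take δ = min(1, ϵ/169). If 0 < |t + 7| < δ then both bounds hold and |t^3 + 343| ≤ 169|t + 7| < 169·(ϵ/169) = ϵ.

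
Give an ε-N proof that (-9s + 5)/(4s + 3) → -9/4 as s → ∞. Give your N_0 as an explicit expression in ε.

N_0 = (47/16)/ε

Let ε > 0. We seek N_0 > 0 such that s > N_0 implies |(-9s + 5)/(4s + 3) + 9/4| < ε.
(-9s + 5)/(4s + 3) + 9/4 = (4(-9s + 5) − (-9)(4s + 3)) / (4(4s + 3)) = 47/(4(4s + 3)).
For s > 0 we have 4s + 3 > 4s, so |(-9s + 5)/(4s + 3) + 9/4| = 47/(4(4s + 3)) < 47/(4·4s) = (47/16)/s.
Thus |(-9s + 5)/(4s + 3) + 9/4| < ε whenever s > (47/16)/ε.
Take N_0 = (47/16)/ε. If s > N_0 then |(-9s + 5)/(4s + 3) + 9/4| < (47/16)/s < ε.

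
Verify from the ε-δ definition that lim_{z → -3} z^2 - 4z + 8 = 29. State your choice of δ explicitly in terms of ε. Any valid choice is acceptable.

δ = min(2, ε/12)

Let ε > 0 be given. We want δ > 0 such that 0 < |z + 3| < δ implies |(z^2 - 4z + 8) − 29| < ε.
(z^2 - 4z + 8) − 29 = z^2 - 4z - 21 = (z + 3)(z - 7).
So |(z^2 - 4z + 8) − 29| = |z + 3|·|z - 7|.
Require δ ≤ 2. Then |z + 3| < 2 gives |z| < 5, and by the triangle inequality |z - 7| ≤ 5 + 7 = 12.
Hence |(z^2 - 4z + 8) − 29| ≤ 12|z + 3| < ε provided |z + 3| < ε/12.
Take δ = min(2, ε/12). Then 0 < |z + 3| < δ gives both |z + 3| < 2 and |z + 3| < ε/12, so |(z^2 - 4z + 8) − 29| < ε.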